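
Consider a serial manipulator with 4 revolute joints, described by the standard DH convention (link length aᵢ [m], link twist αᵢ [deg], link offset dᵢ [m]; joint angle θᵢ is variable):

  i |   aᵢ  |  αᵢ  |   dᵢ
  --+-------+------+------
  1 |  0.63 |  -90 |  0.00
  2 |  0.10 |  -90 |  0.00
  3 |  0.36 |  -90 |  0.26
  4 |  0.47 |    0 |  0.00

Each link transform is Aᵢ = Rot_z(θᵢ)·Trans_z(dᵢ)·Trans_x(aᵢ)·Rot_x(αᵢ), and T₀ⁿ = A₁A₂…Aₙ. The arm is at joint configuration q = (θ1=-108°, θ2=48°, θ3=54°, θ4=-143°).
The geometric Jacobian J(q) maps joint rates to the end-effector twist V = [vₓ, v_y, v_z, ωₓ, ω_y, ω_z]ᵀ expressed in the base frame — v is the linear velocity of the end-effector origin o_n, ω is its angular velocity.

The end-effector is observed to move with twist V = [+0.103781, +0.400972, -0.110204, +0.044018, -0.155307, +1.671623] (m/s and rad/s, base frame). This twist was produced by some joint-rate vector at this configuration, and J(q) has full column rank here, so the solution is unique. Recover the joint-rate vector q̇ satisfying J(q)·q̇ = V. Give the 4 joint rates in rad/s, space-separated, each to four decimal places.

o_n = [-0.0770, -0.2772, -0.4308]
J₁: ẑ×o_n = [0.2772, -0.0770, 0.0000], ω = ẑ
J2: z=[0.9511, -0.3090, 0.0000] o=[-0.1947, -0.5992, 0.0000] → [0.1331, 0.4098, 0.3425, 0.9511, -0.3090, 0.0000]
J3: z=[0.2296, 0.7068, -0.6691] o=[-0.2154, -0.6628, -0.0743] → [0.0060, -0.0107, -0.0092, 0.2296, 0.7068, -0.6691]
J4: z=[-0.3917, 0.6965, 0.6012] o=[-0.4764, -0.5237, -0.4055] → [-0.1658, 0.2302, -0.3747, -0.3917, 0.6965, 0.6012]
q̇ = J⁺·V = [0.6190, 0.5930, -0.8040, 0.8560]

0.6190 0.5930 -0.8040 0.8560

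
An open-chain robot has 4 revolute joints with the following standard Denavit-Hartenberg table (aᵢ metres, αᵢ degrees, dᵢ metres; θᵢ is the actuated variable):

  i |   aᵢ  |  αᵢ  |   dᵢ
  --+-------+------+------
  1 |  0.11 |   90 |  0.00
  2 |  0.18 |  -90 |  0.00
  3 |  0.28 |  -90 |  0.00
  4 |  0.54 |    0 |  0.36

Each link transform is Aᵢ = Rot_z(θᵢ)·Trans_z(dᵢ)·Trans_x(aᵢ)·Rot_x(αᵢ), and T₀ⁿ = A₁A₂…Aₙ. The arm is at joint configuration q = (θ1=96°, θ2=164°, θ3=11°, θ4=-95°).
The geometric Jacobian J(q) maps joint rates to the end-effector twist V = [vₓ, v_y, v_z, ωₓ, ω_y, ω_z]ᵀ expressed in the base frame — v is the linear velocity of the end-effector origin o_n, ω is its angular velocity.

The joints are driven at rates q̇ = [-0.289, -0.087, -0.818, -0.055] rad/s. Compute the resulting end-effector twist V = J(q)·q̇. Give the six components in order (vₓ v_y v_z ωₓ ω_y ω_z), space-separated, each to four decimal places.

o_n = [-0.3575, -0.4047, -0.4234]
J₁: ẑ×o_n = [0.4047, -0.3575, 0.0000], ω = ẑ
J2: z=[0.9945, 0.1045, 0.0000] o=[-0.0115, 0.1094, 0.0000] → [-0.0443, 0.4211, -0.4751, 0.9945, 0.1045, 0.0000]
J3: z=[0.0288, -0.2741, -0.9613] o=[0.0066, -0.0627, 0.0496] → [-0.1991, 0.3636, -0.1097, 0.0288, -0.2741, -0.9613]
J4: z=[-0.9954, 0.0798, -0.0526] o=[-0.0189, -0.3310, 0.1254] → [-0.0477, -0.5285, 0.1003, -0.9954, 0.0798, -0.0526]
V = J·q̇ = [0.0524, -0.2017, 0.1255, -0.0553, 0.2108, 0.5002]

0.0524 -0.2017 0.1255 -0.0553 0.2108 0.5002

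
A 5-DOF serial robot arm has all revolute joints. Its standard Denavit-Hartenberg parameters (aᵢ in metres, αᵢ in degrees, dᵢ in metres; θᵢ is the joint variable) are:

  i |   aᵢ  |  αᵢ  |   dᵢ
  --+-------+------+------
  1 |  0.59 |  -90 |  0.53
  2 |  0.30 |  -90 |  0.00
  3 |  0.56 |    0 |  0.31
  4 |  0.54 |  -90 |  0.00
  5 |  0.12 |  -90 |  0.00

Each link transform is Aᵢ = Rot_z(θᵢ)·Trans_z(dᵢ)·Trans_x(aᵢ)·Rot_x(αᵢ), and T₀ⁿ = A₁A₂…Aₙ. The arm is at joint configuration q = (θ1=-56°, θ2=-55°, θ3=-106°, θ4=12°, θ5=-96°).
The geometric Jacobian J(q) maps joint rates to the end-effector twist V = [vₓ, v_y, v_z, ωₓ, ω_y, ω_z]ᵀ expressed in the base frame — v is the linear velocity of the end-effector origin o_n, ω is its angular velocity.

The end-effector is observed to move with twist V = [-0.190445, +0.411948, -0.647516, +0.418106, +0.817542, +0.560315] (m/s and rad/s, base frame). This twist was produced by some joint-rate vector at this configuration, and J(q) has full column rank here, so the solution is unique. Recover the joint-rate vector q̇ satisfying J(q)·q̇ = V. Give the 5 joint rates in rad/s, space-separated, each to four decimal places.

o_n = [1.4440, -0.2372, 0.3729]
J₁: ẑ×o_n = [0.2372, 1.4440, -0.0000], ω = ẑ
J2: z=[0.8290, 0.5592, 0.0000] o=[0.3299, -0.4891, 0.5300] → [-0.0878, 0.1302, -0.4141, 0.8290, 0.5592, 0.0000]
J3: z=[0.4581, -0.6791, -0.5736] o=[0.4261, -0.6318, 0.7757] → [0.4999, -0.3993, 0.8720, 0.4581, -0.6791, -0.5736]
J4: z=[0.4581, -0.6791, -0.5736] o=[0.9649, -0.4679, 0.4715] → [0.1993, -0.2296, 0.4310, 0.4581, -0.6791, -0.5736]
J5: z=[0.3778, -0.4354, 0.8172] o=[1.3994, -0.1488, 0.4406] → [0.1018, 0.0620, -0.0140, 0.3778, -0.4354, 0.8172]
q̇ = J⁺·V = [0.0960, 0.7950, -0.1020, -0.5280, 0.1260]

0.0960 0.7950 -0.1020 -0.5280 0.1260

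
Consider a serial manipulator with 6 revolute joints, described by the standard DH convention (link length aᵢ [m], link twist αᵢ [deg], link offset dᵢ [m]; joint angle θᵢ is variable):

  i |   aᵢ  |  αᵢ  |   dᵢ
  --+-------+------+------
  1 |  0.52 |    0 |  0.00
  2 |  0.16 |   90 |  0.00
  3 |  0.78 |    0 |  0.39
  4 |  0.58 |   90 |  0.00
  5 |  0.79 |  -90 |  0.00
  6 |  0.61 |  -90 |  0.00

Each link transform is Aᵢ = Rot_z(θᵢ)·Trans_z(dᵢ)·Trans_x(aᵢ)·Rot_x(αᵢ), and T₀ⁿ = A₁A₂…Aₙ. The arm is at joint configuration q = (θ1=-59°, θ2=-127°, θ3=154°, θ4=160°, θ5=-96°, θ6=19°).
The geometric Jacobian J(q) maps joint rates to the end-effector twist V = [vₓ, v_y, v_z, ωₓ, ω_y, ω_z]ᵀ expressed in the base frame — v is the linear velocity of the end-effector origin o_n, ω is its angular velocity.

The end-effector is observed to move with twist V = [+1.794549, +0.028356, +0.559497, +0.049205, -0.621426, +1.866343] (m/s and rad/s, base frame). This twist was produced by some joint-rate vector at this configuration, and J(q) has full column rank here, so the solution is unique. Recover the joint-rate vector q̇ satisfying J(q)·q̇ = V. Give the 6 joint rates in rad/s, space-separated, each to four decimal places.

o_n = [0.2605, -1.4196, 0.1654]
J₁: ẑ×o_n = [1.4196, 0.2605, -0.0000], ω = ẑ
J2: z=[0.0000, 0.0000, 1.0000] o=[0.2678, -0.4457, 0.0000] → [0.9739, -0.0073, 0.0000, 0.0000, 0.0000, 1.0000]
J3: z=[0.1045, 0.9945, 0.0000] o=[0.1087, -0.4290, 0.0000] → [0.1645, -0.0173, -0.2545, 0.1045, 0.9945, 0.0000]
J4: z=[0.1045, 0.9945, 0.0000] o=[0.8467, -0.1144, 0.3419] → [-0.1755, 0.0184, 0.4465, 0.1045, 0.9945, 0.0000]
J5: z=[0.7154, -0.0752, -0.6947] o=[0.4460, -0.0723, -0.0753] → [-0.9540, -0.0434, -0.9778, 0.7154, -0.0752, -0.6947]
J6: z=[-0.6980, -0.0317, -0.7154] o=[0.4209, -0.8597, -0.0159] → [-0.4063, 0.2413, 0.3857, -0.6980, -0.0317, -0.7154]
q̇ = J⁺·V = [0.5450, 0.5700, -0.9590, 0.2810, -0.4400, -0.6230]

0.5450 0.5700 -0.9590 0.2810 -0.4400 -0.6230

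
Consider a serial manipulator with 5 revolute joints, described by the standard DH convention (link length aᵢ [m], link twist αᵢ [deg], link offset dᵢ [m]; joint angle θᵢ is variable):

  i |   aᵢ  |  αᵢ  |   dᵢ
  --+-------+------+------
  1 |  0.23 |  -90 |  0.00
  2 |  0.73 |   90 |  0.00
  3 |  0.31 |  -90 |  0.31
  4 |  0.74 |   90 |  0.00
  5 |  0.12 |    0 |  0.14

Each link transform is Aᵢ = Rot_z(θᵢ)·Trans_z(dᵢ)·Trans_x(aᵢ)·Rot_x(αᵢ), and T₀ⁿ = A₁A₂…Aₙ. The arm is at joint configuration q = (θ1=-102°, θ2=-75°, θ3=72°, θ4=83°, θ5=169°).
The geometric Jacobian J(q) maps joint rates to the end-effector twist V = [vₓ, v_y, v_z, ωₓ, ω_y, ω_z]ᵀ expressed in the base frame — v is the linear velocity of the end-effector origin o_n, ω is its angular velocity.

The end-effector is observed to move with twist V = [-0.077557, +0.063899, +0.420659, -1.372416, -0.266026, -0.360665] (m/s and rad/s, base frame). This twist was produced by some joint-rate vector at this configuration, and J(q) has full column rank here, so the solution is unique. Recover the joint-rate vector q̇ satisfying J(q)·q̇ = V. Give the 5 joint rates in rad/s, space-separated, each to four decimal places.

-0.5550 -0.3610 -0.3810 -0.5990 -0.7850

o_n = [0.3421, -0.8250, 0.7655]
J₁: ẑ×o_n = [0.8250, 0.3421, -0.0000], ω = ẑ
J2: z=[0.9781, -0.2079, 0.0000] o=[-0.0478, -0.2250, 0.0000] → [-0.1592, -0.7488, -0.5059, 0.9781, -0.2079, 0.0000]
J3: z=[0.2008, 0.9448, 0.2588] o=[-0.0871, -0.4098, 0.7051] → [0.1646, 0.0990, -0.4889, 0.2008, 0.9448, 0.2588]
J4: z=[0.3534, 0.1765, -0.9187] o=[0.2584, -0.2024, 0.8779] → [-0.5918, -0.0372, -0.2348, 0.3534, 0.1765, -0.9187]
J5: z=[0.9313, -0.1588, 0.3278] o=[0.1933, -0.9213, 0.7147] → [-0.0396, 0.0014, 0.1133, 0.9313, -0.1588, 0.3278]
q̇ = J⁺·V = [-0.5550, -0.3610, -0.3810, -0.5990, -0.7850]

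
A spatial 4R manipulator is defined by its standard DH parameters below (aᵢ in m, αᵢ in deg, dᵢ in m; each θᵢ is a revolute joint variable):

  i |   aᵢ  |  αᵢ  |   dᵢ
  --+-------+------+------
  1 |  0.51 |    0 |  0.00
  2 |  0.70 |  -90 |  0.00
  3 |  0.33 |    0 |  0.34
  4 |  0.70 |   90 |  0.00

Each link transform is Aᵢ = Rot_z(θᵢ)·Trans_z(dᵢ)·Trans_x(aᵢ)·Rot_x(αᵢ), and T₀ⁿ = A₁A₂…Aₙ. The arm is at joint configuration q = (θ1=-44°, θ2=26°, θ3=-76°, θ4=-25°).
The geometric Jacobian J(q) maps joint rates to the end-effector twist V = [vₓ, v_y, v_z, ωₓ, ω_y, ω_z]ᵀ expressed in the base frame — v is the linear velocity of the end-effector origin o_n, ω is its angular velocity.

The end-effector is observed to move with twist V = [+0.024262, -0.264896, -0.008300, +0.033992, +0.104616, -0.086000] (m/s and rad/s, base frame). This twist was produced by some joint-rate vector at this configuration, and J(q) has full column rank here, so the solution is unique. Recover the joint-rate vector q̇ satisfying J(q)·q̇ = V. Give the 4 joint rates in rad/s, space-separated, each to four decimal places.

o_n = [1.0866, -0.2306, 1.0073]
J₁: ẑ×o_n = [0.2306, 1.0866, -0.0000], ω = ẑ
J2: z=[0.0000, 0.0000, 1.0000] o=[0.3669, -0.3543, 0.0000] → [-0.1237, 0.7197, 0.0000, 0.0000, 0.0000, 1.0000]
J3: z=[0.3090, 0.9511, 0.0000] o=[1.0326, -0.5706, 0.0000] → [0.9580, -0.3113, 0.0537, 0.3090, 0.9511, 0.0000]
J4: z=[0.3090, 0.9511, 0.0000] o=[1.2136, -0.2719, 0.3202] → [0.6535, -0.2123, 0.1336, 0.3090, 0.9511, 0.0000]
q̇ = J⁺·V = [-0.4120, 0.3260, 0.2880, -0.1780]

-0.4120 0.3260 0.2880 -0.1780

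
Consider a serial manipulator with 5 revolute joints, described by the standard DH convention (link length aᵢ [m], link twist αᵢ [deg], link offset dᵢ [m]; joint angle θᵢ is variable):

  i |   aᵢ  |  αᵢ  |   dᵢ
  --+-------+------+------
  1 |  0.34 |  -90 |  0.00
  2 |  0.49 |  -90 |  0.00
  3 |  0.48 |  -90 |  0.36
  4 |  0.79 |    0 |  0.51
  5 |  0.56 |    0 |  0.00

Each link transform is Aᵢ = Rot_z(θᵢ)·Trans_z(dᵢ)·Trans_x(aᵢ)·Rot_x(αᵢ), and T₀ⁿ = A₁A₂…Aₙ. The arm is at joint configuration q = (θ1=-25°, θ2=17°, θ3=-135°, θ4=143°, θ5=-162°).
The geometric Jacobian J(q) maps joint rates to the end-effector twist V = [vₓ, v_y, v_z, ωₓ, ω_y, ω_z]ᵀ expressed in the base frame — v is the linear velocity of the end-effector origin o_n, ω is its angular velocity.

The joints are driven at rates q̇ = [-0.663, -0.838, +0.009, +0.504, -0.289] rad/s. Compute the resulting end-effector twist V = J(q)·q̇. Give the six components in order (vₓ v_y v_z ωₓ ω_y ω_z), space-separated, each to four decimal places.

0.3230 -0.9501 0.2125 -0.1605 -0.6820 -0.7161

o_n = [1.0612, 0.1984, -0.2344]
J₁: ẑ×o_n = [-0.1984, 1.0612, 0.0000], ω = ẑ
J2: z=[0.4226, 0.9063, 0.0000] o=[0.3081, -0.1437, 0.0000] → [-0.2124, 0.0991, -0.5379, 0.4226, 0.9063, 0.0000]
J3: z=[-0.2650, 0.1236, -0.9563] o=[0.7328, -0.3417, -0.1433] → [0.5053, -0.3382, -0.1837, -0.2650, 0.1236, -0.9563]
J4: z=[0.9117, 0.3551, -0.2067] o=[0.4867, 0.1475, -0.3883] → [0.0652, -0.2591, -0.1576, 0.9117, 0.3551, -0.2067]
J5: z=[0.9117, 0.3551, -0.2067] o=[1.2758, -0.3147, -0.1695] → [0.0831, 0.1035, 0.5440, 0.9117, 0.3551, -0.2067]
V = J·q̇ = [0.3230, -0.9501, 0.2125, -0.1605, -0.6820, -0.7161]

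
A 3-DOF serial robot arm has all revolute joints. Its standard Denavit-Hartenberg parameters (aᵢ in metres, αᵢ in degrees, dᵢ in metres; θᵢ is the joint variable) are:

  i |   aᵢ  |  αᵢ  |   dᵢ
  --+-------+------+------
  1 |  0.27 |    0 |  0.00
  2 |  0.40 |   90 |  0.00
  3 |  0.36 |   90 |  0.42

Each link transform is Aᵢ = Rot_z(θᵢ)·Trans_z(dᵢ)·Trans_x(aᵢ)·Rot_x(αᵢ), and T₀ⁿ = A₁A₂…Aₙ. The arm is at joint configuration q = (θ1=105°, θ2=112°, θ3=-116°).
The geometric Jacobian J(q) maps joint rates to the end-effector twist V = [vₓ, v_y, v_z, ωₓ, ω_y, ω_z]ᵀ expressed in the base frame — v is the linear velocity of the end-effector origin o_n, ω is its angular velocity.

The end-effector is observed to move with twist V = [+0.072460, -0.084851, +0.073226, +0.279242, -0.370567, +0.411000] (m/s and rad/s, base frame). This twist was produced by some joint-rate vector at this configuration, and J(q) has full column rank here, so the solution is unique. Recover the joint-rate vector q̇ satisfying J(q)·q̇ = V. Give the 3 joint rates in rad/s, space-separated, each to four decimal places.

-0.1170 0.5280 -0.4640

o_n = [-0.5161, 0.4505, -0.3236]
J₁: ẑ×o_n = [-0.4505, -0.5161, 0.0000], ω = ẑ
J2: z=[0.0000, 0.0000, 1.0000] o=[-0.0699, 0.2608, 0.0000] → [-0.1897, -0.4462, 0.0000, 0.0000, 0.0000, 1.0000]
J3: z=[-0.6018, 0.7986, 0.0000] o=[-0.3893, 0.0201, 0.0000] → [-0.2584, -0.1947, -0.1578, -0.6018, 0.7986, 0.0000]
q̇ = J⁺·V = [-0.1170, 0.5280, -0.4640]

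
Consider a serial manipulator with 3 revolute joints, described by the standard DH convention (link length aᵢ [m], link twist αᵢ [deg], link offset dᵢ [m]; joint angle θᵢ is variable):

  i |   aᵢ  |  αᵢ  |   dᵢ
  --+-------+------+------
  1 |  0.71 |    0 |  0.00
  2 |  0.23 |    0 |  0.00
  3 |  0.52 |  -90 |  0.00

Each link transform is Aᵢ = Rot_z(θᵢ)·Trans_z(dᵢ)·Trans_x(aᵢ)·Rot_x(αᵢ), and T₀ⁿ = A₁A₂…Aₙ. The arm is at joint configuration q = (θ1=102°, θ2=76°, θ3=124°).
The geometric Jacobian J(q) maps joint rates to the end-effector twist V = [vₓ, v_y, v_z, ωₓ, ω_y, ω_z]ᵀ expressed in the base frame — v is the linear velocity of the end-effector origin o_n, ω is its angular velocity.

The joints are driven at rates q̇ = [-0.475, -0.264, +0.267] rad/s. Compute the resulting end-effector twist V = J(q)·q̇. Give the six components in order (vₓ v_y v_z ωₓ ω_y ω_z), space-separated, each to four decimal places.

o_n = [-0.1019, 0.2615, 0.0000]
J₁: ẑ×o_n = [-0.2615, -0.1019, 0.0000], ω = ẑ
J2: z=[0.0000, 0.0000, 1.0000] o=[-0.1476, 0.6945, 0.0000] → [0.4330, 0.0457, -0.0000, 0.0000, 0.0000, 1.0000]
J3: z=[0.0000, 0.0000, 1.0000] o=[-0.3775, 0.7025, 0.0000] → [0.4410, 0.2756, -0.0000, 0.0000, 0.0000, 1.0000]
V = J·q̇ = [0.1277, 0.1099, 0.0000, 0.0000, 0.0000, -0.4720]

0.1277 0.1099 0.0000 0.0000 0.0000 -0.4720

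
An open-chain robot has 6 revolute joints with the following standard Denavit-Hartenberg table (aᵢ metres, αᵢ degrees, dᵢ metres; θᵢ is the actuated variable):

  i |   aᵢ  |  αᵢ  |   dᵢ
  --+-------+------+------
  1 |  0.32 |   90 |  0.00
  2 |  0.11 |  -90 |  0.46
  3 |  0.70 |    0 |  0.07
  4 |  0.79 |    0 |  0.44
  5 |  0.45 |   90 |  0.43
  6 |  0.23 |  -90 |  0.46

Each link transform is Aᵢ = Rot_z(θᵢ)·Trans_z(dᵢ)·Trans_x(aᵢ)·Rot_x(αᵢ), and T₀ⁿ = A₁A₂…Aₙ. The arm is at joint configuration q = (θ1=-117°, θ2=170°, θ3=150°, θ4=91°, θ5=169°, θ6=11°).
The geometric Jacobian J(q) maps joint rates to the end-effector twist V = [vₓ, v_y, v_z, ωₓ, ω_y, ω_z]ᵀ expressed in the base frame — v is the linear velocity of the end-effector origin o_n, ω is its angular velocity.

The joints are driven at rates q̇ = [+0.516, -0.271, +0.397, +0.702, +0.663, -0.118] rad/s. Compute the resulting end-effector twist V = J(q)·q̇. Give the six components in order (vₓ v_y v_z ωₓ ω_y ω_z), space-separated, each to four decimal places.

o_n = [-0.6249, 0.0488, -0.9850]
J₁: ẑ×o_n = [-0.0488, -0.6249, 0.0000], ω = ẑ
J2: z=[-0.8910, 0.4540, 0.0000] o=[-0.1453, -0.2851, 0.0000] → [-0.4472, -0.8776, -0.0798, -0.8910, 0.4540, 0.0000]
J3: z=[0.0788, 0.1547, -0.9848] o=[-0.5060, 0.0202, 0.0191] → [-0.1272, 0.1963, 0.0207, 0.0788, 0.1547, -0.9848]
J4: z=[0.0788, 0.1547, -0.9848] o=[-0.4596, -0.6598, -0.1551] → [0.5694, 0.2282, 0.0814, 0.0788, 0.1547, -0.9848]
J5: z=[0.0788, 0.1547, -0.9848] o=[-1.2118, -0.6141, -0.6549] → [0.6018, -0.5520, -0.0385, 0.0788, 0.1547, -0.9848]
J6: z=[-0.2302, 0.9640, 0.1330] o=[-0.7414, -0.4502, -1.0282] → [-0.0248, 0.0254, -0.2272, -0.2302, 0.9640, 0.1330]
V = J·q̇ = [0.8471, -0.2154, 0.0882, 0.4075, 0.0358, -1.2349]

0.8471 -0.2154 0.0882 0.4075 0.0358 -1.2349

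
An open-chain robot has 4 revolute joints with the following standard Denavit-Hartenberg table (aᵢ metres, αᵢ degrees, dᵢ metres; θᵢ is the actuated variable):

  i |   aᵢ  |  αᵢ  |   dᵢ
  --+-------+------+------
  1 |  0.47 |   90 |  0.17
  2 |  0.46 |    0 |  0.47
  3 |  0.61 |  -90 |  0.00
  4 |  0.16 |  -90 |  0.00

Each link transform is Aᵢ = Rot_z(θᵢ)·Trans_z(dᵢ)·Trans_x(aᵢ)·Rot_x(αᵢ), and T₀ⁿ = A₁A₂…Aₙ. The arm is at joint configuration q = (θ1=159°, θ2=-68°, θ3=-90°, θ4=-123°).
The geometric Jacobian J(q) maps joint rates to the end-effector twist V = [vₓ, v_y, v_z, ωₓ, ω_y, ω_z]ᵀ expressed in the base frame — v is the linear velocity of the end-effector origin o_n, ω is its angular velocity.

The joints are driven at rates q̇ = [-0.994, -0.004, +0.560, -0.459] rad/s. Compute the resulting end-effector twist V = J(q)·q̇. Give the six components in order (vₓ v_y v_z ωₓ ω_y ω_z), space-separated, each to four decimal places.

0.4491 -0.0475 -0.2472 0.3598 0.4575 -0.5684

o_n = [0.0695, 0.6205, -0.4524]
J₁: ẑ×o_n = [-0.6205, 0.0695, 0.0000], ω = ẑ
J2: z=[0.3584, 0.9336, 0.0000] o=[-0.4388, 0.1684, 0.1700] → [-0.5810, 0.2230, -0.3125, 0.3584, 0.9336, 0.0000]
J3: z=[0.3584, 0.9336, 0.0000] o=[-0.4312, 0.6690, -0.2565] → [-0.1829, 0.0702, -0.4848, 0.3584, 0.9336, 0.0000]
J4: z=[-0.3497, 0.1342, -0.9272] o=[0.0968, 0.4663, -0.4850] → [0.1474, 0.0368, -0.0503, -0.3497, 0.1342, -0.9272]
V = J·q̇ = [0.4491, -0.0475, -0.2472, 0.3598, 0.4575, -0.5684]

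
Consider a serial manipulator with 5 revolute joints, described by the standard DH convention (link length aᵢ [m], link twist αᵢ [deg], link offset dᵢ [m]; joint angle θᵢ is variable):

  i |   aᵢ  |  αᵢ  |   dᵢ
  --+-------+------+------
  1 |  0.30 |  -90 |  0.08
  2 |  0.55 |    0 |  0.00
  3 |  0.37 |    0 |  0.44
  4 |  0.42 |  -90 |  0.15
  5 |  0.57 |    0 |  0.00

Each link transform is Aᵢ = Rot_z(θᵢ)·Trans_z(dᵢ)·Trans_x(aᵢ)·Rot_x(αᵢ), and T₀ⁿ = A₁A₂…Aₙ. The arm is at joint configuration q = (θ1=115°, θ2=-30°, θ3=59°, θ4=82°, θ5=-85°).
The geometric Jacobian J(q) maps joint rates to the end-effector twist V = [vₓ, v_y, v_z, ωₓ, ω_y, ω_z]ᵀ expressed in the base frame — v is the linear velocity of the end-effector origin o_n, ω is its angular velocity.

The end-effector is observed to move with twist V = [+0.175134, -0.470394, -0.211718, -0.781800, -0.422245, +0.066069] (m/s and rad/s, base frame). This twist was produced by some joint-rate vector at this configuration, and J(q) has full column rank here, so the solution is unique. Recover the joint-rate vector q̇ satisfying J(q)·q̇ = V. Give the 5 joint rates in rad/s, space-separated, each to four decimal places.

o_n = [-1.4431, 0.3550, -0.2629]
J₁: ẑ×o_n = [-0.3550, -1.4431, 0.0000], ω = ẑ
J2: z=[-0.9063, -0.4226, 0.0000] o=[-0.1268, 0.2719, 0.0800] → [0.1449, -0.3107, -0.6316, -0.9063, -0.4226, 0.0000]
J3: z=[-0.9063, -0.4226, 0.0000] o=[-0.3281, 0.7036, 0.3550] → [0.2611, -0.5600, -0.1553, -0.9063, -0.4226, 0.0000]
J4: z=[-0.9063, -0.4226, 0.0000] o=[-0.8636, 0.8109, 0.1756] → [0.1853, -0.3974, 0.1683, -0.9063, -0.4226, 0.0000]
J5: z=[0.3945, -0.8461, 0.3584] o=[-0.9360, 0.6111, -0.2165] → [0.1310, -0.1634, -0.5301, 0.3945, -0.8461, 0.3584]
q̇ = J⁺·V = [0.0460, 0.2540, 0.3960, 0.2370, 0.0560]

0.0460 0.2540 0.3960 0.2370 0.0560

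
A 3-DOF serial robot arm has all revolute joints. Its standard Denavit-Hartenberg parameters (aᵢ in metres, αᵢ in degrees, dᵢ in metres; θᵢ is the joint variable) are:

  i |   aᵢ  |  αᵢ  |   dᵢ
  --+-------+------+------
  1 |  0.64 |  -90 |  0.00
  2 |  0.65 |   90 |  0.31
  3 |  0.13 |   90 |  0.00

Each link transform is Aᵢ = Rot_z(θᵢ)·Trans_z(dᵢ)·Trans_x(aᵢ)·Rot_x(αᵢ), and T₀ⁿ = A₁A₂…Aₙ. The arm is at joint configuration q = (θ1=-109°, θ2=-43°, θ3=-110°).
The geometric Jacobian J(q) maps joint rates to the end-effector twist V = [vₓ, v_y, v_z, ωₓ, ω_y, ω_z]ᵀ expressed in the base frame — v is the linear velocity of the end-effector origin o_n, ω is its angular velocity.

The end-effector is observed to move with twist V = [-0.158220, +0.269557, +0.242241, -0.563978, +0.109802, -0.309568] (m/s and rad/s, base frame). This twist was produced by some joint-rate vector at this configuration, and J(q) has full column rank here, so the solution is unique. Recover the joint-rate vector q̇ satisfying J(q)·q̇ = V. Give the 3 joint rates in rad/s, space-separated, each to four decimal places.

-0.2240 -0.5690 -0.1170

o_n = [-0.1749, -1.0850, 0.4130]
J₁: ẑ×o_n = [1.0850, -0.1749, 0.0000], ω = ẑ
J2: z=[0.9455, -0.3256, 0.0000] o=[-0.2084, -0.6051, 0.0000] → [-0.1345, -0.3905, -0.4429, 0.9455, -0.3256, 0.0000]
J3: z=[0.2220, 0.6448, 0.7314] o=[-0.0700, -1.1555, 0.4433] → [-0.0711, -0.0700, 0.0833, 0.2220, 0.6448, 0.7314]
q̇ = J⁺·V = [-0.2240, -0.5690, -0.1170]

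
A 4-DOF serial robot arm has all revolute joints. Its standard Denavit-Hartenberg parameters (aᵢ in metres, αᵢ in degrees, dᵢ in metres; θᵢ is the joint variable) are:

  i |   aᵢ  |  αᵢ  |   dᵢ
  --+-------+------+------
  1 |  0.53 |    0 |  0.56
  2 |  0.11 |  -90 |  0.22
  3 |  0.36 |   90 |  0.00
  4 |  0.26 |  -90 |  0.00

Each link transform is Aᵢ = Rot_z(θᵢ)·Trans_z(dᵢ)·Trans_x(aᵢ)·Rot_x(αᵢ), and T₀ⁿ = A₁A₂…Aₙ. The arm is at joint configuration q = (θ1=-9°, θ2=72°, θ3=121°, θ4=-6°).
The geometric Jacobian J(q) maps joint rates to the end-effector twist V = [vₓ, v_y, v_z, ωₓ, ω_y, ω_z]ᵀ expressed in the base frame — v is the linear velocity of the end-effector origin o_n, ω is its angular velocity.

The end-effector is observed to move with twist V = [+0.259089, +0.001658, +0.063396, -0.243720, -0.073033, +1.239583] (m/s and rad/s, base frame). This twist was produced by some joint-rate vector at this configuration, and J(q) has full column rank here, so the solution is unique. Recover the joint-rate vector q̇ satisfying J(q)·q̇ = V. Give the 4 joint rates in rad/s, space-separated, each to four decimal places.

o_n = [0.4530, -0.2811, 0.2498]
J₁: ẑ×o_n = [0.2811, 0.4530, -0.0000], ω = ẑ
J2: z=[0.0000, 0.0000, 1.0000] o=[0.5235, -0.0829, 0.5600] → [0.1982, -0.0705, 0.0000, 0.0000, 0.0000, 1.0000]
J3: z=[-0.8910, 0.4540, 0.0000] o=[0.5734, 0.0151, 0.7800] → [-0.2407, -0.4724, 0.3186, -0.8910, 0.4540, 0.0000]
J4: z=[0.3891, 0.7637, -0.5150] o=[0.4892, -0.1501, 0.4714] → [-0.2367, 0.1049, -0.0233, 0.3891, 0.7637, -0.5150]
q̇ = J⁺·V = [0.3630, 0.7710, 0.1840, -0.2050]

0.3630 0.7710 0.1840 -0.2050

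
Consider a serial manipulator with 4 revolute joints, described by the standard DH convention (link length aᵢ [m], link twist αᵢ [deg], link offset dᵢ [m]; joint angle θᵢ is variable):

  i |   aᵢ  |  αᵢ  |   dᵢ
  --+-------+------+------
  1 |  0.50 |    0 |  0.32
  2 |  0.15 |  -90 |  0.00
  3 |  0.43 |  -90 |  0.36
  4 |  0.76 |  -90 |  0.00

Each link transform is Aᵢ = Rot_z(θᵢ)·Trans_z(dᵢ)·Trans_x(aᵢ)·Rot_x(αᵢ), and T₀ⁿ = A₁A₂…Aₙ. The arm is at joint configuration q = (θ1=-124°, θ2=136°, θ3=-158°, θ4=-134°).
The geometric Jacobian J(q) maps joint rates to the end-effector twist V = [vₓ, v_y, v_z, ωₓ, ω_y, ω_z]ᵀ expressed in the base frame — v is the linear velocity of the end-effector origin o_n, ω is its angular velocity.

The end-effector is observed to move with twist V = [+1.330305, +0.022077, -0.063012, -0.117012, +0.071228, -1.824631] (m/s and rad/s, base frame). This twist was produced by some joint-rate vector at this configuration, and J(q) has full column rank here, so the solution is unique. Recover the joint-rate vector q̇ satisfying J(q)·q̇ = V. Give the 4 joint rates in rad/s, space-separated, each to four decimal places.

o_n = [-0.2326, 0.5224, 0.2833]
J₁: ẑ×o_n = [-0.5224, -0.2326, 0.0000], ω = ẑ
J2: z=[0.0000, 0.0000, 1.0000] o=[-0.2796, -0.4145, 0.3200] → [-0.9370, 0.0470, 0.0000, 0.0000, 0.0000, 1.0000]
J3: z=[-0.2079, 0.9781, 0.0000] o=[-0.1329, -0.3833, 0.3200] → [-0.0359, -0.0076, -0.0908, -0.2079, 0.9781, 0.0000]
J4: z=[0.3664, 0.0779, 0.9272] o=[-0.5977, -0.1141, 0.4811] → [-0.6056, 0.4110, 0.2048, 0.3664, 0.0779, 0.9272]
q̇ = J⁺·V = [-0.7380, -0.8400, 0.0940, -0.2660]

-0.7380 -0.8400 0.0940 -0.2660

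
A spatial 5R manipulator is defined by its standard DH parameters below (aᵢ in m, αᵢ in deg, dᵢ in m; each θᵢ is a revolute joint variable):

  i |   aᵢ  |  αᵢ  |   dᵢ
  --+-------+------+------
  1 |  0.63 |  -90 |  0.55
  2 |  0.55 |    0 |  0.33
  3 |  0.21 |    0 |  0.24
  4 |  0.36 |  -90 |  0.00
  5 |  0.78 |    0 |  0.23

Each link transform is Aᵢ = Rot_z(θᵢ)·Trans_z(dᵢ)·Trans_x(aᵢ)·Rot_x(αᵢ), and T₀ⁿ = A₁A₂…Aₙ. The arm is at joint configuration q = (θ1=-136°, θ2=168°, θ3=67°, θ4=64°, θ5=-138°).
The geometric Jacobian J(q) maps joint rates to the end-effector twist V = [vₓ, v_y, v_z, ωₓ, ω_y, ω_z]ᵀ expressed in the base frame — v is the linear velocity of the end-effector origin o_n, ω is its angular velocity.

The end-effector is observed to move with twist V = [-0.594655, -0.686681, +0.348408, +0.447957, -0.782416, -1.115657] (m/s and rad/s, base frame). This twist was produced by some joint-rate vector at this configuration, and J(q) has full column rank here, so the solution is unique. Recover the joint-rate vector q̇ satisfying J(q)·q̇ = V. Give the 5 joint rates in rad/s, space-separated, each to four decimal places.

-0.9930 0.4860 -0.0360 0.4240 0.2530

o_n = [0.7109, -0.8315, 0.3041]
J₁: ẑ×o_n = [0.8315, 0.7109, -0.0000], ω = ẑ
J2: z=[0.6947, -0.7193, 0.0000] o=[-0.4532, -0.4376, 0.5500] → [0.1769, 0.1709, 0.5638, 0.6947, -0.7193, 0.0000]
J3: z=[0.6947, -0.7193, 0.0000] o=[0.1630, -0.3013, 0.4356] → [0.0947, 0.0914, 0.0258, 0.6947, -0.7193, 0.0000]
J4: z=[0.6947, -0.7193, 0.0000] o=[0.4164, -0.3903, 0.6077] → [0.2184, 0.2109, -0.0947, 0.6947, -0.7193, 0.0000]
J5: z=[-0.6291, -0.6076, -0.4848] o=[0.2909, -0.5115, 0.9225] → [0.2206, -0.5927, 0.4565, -0.6291, -0.6076, -0.4848]
q̇ = J⁺·V = [-0.9930, 0.4860, -0.0360, 0.4240, 0.2530]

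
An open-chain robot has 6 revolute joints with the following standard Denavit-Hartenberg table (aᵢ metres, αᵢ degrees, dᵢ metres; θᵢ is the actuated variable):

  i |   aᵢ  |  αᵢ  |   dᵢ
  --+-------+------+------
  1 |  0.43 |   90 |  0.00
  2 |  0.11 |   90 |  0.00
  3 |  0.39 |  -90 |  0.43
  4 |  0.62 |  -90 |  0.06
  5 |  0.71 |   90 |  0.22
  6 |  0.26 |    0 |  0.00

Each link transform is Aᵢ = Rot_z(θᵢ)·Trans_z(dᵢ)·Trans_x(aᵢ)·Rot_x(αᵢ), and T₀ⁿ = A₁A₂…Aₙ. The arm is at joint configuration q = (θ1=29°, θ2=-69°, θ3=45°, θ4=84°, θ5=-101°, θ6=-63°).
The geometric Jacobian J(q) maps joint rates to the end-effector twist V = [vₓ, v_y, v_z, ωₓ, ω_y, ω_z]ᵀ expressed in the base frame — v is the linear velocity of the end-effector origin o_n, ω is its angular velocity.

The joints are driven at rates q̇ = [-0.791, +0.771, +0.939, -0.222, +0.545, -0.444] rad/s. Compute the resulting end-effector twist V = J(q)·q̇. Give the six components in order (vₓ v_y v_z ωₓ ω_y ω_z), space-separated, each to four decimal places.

o_n = [0.7933, -0.6296, 0.1866]
J₁: ẑ×o_n = [0.6296, 0.7933, -0.0000], ω = ẑ
J2: z=[0.4848, -0.8746, 0.0000] o=[0.3761, 0.2085, 0.0000] → [-0.1632, -0.0905, -0.0414, 0.4848, -0.8746, 0.0000]
J3: z=[-0.8165, -0.4526, -0.3584] o=[0.4106, 0.2276, -0.1027] → [-0.4381, 0.0991, 0.8732, -0.8165, -0.4526, -0.3584]
J4: z=[0.1212, -0.7413, 0.6601] o=[0.2796, -0.1603, -0.5142] → [-0.2098, 0.2542, 0.3240, 0.1212, -0.7413, 0.6601]
J5: z=[-0.4760, 0.5402, 0.6940] o=[0.8269, 0.0422, -0.2964] → [0.7272, 0.2066, 0.3379, -0.4760, 0.5402, 0.6940]
J6: z=[-0.8782, -0.2496, -0.4081] o=[0.6886, -0.4096, 0.2774] → [-0.0671, -0.1224, 0.2193, -0.8782, -0.2496, -0.4081]
V = J·q̇ = [-0.5626, -0.4937, 0.8029, -0.2893, -0.5296, -0.7146]

-0.5626 -0.4937 0.8029 -0.2893 -0.5296 -0.7146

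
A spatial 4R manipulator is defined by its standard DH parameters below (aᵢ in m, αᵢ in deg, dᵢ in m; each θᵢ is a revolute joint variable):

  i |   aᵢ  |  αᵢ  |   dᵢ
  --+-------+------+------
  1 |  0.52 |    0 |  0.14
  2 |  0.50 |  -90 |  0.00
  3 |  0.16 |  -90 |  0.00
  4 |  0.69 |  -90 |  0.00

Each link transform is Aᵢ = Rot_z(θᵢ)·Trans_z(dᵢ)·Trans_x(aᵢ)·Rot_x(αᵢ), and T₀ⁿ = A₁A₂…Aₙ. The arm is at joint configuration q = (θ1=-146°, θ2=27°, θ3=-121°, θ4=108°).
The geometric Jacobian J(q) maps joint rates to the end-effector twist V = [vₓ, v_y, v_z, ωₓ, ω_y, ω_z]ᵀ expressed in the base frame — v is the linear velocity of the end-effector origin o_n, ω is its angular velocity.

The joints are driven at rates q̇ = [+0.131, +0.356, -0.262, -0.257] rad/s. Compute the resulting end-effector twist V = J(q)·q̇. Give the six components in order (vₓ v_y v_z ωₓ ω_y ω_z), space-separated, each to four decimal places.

o_n = [-1.2607, -0.4339, 0.0944]
J₁: ẑ×o_n = [0.4339, -1.2607, 0.0000], ω = ẑ
J2: z=[0.0000, 0.0000, 1.0000] o=[-0.4311, -0.2908, 0.1400] → [0.1431, -0.8296, 0.0000, 0.0000, 0.0000, 1.0000]
J3: z=[0.8746, -0.4848, 0.0000] o=[-0.6735, -0.7281, 0.1400] → [0.0221, 0.0399, -0.0274, 0.8746, -0.4848, 0.0000]
J4: z=[-0.4156, -0.7497, 0.5150] o=[-0.6336, -0.6560, 0.2771] → [0.0226, -0.3990, -0.5625, -0.4156, -0.7497, 0.5150]
V = J·q̇ = [0.0962, -0.3684, 0.1517, -0.1224, 0.3197, 0.3546]

0.0962 -0.3684 0.1517 -0.1224 0.3197 0.3546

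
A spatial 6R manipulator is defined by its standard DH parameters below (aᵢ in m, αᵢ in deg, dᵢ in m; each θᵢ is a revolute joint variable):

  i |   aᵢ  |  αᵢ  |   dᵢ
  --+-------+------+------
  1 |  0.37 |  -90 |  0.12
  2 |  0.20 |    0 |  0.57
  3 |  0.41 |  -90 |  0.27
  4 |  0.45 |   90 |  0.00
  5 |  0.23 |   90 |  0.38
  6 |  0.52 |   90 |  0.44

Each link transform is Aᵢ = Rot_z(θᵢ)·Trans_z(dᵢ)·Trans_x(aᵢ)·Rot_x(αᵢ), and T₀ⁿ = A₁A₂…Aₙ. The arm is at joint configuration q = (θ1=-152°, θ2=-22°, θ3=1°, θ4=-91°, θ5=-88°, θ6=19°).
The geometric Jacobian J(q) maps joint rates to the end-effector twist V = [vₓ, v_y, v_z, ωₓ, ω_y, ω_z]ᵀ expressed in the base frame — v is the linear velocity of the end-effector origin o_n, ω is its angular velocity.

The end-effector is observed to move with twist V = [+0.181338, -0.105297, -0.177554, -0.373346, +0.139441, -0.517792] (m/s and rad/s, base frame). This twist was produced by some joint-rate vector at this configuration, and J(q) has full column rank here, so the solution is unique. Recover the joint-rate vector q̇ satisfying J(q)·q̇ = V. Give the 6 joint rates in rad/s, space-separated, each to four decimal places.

o_n = [0.2644, -0.8401, 0.8325]
J₁: ẑ×o_n = [0.8401, 0.2644, -0.0000], ω = ẑ
J2: z=[0.4695, -0.8829, 0.0000] o=[-0.3267, -0.1737, 0.1200] → [-0.6291, -0.3345, 0.2091, 0.4695, -0.8829, 0.0000]
J3: z=[0.4695, -0.8829, 0.0000] o=[-0.2228, -0.7640, 0.1949] → [-0.5629, -0.2993, 0.3945, 0.4695, -0.8829, 0.0000]
J4: z=[-0.3164, -0.1682, -0.9336] o=[-0.4340, -1.1821, 0.3419] → [0.2368, -0.4968, 0.0093, -0.3164, -0.1682, -0.9336]
J5: z=[0.8160, 0.4536, -0.3583] o=[-0.2163, -1.5760, 0.3390] → [0.4875, -0.5749, 0.3824, 0.8160, 0.4536, -0.3583]
J6: z=[-0.4724, 0.8805, 0.0388] o=[0.1704, -1.3719, 0.4174] → [0.3448, 0.1997, -0.3341, -0.4724, 0.8805, 0.0388]
q̇ = J⁺·V = [-0.0980, 0.0870, -0.5470, 0.4810, -0.0990, -0.1600]

-0.0980 0.0870 -0.5470 0.4810 -0.0990 -0.1600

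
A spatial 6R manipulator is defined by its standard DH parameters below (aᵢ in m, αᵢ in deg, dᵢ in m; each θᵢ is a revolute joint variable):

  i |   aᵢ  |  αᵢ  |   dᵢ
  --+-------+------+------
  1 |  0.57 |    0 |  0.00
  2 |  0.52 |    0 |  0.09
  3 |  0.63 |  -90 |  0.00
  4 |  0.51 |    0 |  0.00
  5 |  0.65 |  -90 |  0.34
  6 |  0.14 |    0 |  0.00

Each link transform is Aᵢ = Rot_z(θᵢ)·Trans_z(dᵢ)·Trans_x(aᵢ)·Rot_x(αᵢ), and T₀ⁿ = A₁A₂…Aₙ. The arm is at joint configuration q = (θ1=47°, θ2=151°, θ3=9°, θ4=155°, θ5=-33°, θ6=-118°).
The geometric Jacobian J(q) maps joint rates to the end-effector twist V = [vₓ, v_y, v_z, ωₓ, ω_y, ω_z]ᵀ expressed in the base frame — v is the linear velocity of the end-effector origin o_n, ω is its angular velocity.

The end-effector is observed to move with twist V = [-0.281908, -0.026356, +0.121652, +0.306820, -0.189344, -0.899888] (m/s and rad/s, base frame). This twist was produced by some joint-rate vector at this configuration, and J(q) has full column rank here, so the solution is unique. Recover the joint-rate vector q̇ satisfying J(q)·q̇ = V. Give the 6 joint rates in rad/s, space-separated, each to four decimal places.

o_n = [0.2310, -0.0925, -0.6210]
J₁: ẑ×o_n = [0.0925, 0.2310, -0.0000], ω = ẑ
J2: z=[0.0000, 0.0000, 1.0000] o=[0.3887, 0.4169, 0.0000] → [0.5094, -0.1577, 0.0000, 0.0000, 0.0000, 1.0000]
J3: z=[0.0000, 0.0000, 1.0000] o=[-0.1058, 0.2562, 0.0900] → [0.3487, 0.3369, -0.0000, 0.0000, 0.0000, 1.0000]
J4: z=[0.4540, -0.8910, 0.0000] o=[-0.6671, -0.0298, 0.0900] → [0.6335, 0.3228, 0.7718, 0.4540, -0.8910, 0.0000]
J5: z=[0.4540, -0.8910, 0.0000] o=[-0.2553, 0.1800, -0.1255] → [0.4415, 0.2249, 0.3096, 0.4540, -0.8910, 0.0000]
J6: z=[0.7556, 0.3850, 0.5299] o=[0.2060, 0.0334, -0.6768] → [0.0882, -0.0288, -0.1048, 0.7556, 0.3850, 0.5299]
q̇ = J⁺·V = [0.0840, -0.5090, -0.5920, 0.1070, 0.2010, 0.2210]

0.0840 -0.5090 -0.5920 0.1070 0.2010 0.2210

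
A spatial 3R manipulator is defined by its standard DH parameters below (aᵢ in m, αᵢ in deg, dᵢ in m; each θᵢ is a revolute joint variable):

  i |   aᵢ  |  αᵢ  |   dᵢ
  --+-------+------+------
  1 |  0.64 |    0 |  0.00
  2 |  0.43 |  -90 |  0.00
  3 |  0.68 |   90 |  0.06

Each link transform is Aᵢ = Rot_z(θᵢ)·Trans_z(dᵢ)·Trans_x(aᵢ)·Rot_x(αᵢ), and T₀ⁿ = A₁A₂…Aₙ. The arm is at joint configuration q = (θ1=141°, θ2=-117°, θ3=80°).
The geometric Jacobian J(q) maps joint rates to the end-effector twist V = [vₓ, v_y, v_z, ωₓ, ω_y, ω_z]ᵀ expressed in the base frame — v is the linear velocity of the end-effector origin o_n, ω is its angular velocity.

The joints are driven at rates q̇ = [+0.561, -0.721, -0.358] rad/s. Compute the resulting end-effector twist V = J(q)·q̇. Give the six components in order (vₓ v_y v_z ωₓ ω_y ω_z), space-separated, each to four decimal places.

o_n = [-0.0211, 0.6805, -0.6697]
J₁: ẑ×o_n = [-0.6805, -0.0211, 0.0000], ω = ẑ
J2: z=[0.0000, 0.0000, 1.0000] o=[-0.4974, 0.4028, 0.0000] → [-0.2777, 0.4763, 0.0000, 0.0000, 0.0000, 1.0000]
J3: z=[-0.4067, 0.9135, 0.0000] o=[-0.1045, 0.5777, 0.0000] → [-0.6118, -0.2724, -0.1181, -0.4067, 0.9135, 0.0000]
V = J·q̇ = [0.0375, -0.2577, 0.0423, 0.1456, -0.3270, -0.1600]

0.0375 -0.2577 0.0423 0.1456 -0.3270 -0.1600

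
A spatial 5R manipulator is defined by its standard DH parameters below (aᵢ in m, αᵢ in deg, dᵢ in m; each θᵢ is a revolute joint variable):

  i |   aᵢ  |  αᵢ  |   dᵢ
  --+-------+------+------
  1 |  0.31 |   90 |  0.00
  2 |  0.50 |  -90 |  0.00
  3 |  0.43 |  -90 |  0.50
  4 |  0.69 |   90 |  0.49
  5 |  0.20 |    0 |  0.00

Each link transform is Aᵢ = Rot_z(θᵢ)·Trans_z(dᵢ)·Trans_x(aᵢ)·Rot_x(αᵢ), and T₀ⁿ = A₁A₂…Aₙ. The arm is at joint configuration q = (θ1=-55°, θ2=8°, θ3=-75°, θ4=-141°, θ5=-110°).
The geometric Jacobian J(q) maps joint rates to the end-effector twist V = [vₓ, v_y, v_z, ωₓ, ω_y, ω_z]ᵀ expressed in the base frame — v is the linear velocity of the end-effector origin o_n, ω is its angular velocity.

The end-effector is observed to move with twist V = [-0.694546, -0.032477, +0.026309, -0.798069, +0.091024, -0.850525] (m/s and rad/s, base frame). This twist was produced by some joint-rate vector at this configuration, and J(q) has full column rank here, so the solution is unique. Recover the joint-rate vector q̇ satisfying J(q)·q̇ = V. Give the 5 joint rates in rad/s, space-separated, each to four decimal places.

-0.8510 0.4590 0.0730 -0.5460 -0.0020

o_n = [0.6546, -0.7092, 0.9908]
J₁: ẑ×o_n = [0.7092, 0.6546, -0.0000], ω = ẑ
J2: z=[-0.8192, -0.5736, 0.0000] o=[0.1778, -0.2539, 0.0000] → [-0.5683, 0.8116, 0.6464, -0.8192, -0.5736, 0.0000]
J3: z=[-0.0798, 0.1140, 0.9903] o=[0.4618, -0.6595, 0.0696] → [0.1542, 0.2645, -0.0180, -0.0798, 0.1140, 0.9903]
J4: z=[0.7607, -0.6351, 0.1344] o=[0.1449, -0.9310, 0.5802] → [-0.2906, -0.2438, 0.4925, 0.7607, -0.6351, 0.1344]
J5: z=[0.4675, 0.3922, -0.7923] o=[0.8284, -0.7831, 1.0568] → [0.0326, 0.1685, 0.1027, 0.4675, 0.3922, -0.7923]
q̇ = J⁺·V = [-0.8510, 0.4590, 0.0730, -0.5460, -0.0020]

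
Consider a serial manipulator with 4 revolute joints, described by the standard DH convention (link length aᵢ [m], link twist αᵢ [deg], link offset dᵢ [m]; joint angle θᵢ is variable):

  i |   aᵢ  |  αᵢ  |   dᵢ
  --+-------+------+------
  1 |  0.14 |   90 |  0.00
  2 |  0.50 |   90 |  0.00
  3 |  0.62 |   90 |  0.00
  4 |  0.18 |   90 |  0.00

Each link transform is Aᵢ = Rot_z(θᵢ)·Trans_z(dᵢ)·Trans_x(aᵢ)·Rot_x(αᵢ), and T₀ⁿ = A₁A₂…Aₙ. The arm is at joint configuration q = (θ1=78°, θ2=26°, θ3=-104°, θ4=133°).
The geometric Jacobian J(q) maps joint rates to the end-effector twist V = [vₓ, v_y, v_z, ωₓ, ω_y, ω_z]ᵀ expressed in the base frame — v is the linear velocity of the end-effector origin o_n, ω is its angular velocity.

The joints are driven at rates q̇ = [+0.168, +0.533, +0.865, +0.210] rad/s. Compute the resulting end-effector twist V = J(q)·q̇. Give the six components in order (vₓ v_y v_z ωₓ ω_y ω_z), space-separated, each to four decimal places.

-0.1094 0.2922 0.4217 0.6118 0.0704 -0.6988

o_n = [-0.3599, 0.6275, 0.0481]
J₁: ẑ×o_n = [-0.6275, -0.3599, 0.0000], ω = ẑ
J2: z=[0.9781, -0.2079, 0.0000] o=[0.0291, 0.1369, 0.0000] → [-0.0100, -0.0471, 0.3990, 0.9781, -0.2079, 0.0000]
J3: z=[0.0911, 0.4288, -0.8988] o=[0.1225, 0.5765, 0.2192] → [-0.0275, 0.4492, 0.2115, 0.0911, 0.4288, -0.8988]
J4: z=[0.0553, -0.9033, -0.4253] o=[-0.4939, 0.5697, 0.1534] → [0.1197, -0.0512, 0.1243, 0.0553, -0.9033, -0.4253]
V = J·q̇ = [-0.1094, 0.2922, 0.4217, 0.6118, 0.0704, -0.6988]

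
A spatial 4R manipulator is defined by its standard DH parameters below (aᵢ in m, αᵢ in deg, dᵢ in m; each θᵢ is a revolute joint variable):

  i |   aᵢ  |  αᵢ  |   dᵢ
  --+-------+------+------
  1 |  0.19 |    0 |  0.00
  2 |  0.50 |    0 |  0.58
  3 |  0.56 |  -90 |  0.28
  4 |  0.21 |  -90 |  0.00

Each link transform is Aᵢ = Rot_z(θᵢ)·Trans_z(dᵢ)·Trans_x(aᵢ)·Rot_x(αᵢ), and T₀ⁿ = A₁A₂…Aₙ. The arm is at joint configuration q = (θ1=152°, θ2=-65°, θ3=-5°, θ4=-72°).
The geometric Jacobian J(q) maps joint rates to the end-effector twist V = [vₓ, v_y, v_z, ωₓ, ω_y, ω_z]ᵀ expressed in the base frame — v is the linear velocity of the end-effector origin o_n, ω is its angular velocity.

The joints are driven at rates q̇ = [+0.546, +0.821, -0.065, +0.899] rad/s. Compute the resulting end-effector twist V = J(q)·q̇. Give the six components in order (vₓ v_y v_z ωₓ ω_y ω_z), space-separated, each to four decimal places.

o_n = [-0.0546, 1.2073, 1.0597]
J₁: ẑ×o_n = [-1.2073, -0.0546, 0.0000], ω = ẑ
J2: z=[0.0000, 0.0000, 1.0000] o=[-0.1678, 0.0892, 0.0000] → [-1.1181, 0.1131, 0.0000, 0.0000, 0.0000, 1.0000]
J3: z=[0.0000, 0.0000, 1.0000] o=[-0.1416, 0.5885, 0.5800] → [-0.6188, 0.0870, 0.0000, 0.0000, 0.0000, 1.0000]
J4: z=[-0.9903, 0.1392, 0.0000] o=[-0.0637, 1.1431, 0.8600] → [0.0278, 0.1978, -0.0649, -0.9903, 0.1392, 0.0000]
V = J·q̇ = [-1.5120, 0.2352, -0.0583, -0.8903, 0.1251, 1.3020]

-1.5120 0.2352 -0.0583 -0.8903 0.1251 1.3020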